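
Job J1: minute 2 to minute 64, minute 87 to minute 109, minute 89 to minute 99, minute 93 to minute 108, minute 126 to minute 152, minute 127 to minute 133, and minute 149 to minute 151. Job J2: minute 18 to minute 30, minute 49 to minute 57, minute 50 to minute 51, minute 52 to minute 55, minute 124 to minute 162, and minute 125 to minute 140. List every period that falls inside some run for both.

Merge the first list: minute 2 to minute 64, minute 87 to minute 109, minute 126 to minute 152.
Merge the second list: minute 18 to minute 30, minute 49 to minute 57, minute 124 to minute 162.
minute 2 to minute 64 overlaps B on minute 18 to minute 30, minute 49 to minute 57.
minute 87 to minute 109 falls entirely outside B.
minute 126 to minute 152 overlaps B on minute 126 to minute 152.

minute 18 to minute 30, minute 49 to minute 57, minute 126 to minute 152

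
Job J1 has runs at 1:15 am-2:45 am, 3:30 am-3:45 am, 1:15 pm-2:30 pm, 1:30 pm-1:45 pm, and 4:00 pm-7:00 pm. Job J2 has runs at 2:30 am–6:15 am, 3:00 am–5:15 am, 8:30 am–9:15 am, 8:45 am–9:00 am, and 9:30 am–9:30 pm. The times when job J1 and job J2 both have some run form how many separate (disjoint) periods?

4

First set merges to 1:15 am–2:45 am, 3:30 am–3:45 am, 1:15 pm–2:30 pm, 4:00 pm–7:00 pm.
Second set merges to 2:30 am–6:15 am, 8:30 am–9:15 am, 9:30 am–9:30 pm.
A ∩ B = 2:30 am–2:45 am, 3:30 am–3:45 am, 1:15 pm–2:30 pm, 4:00 pm–7:00 pm.
That is 4 disjoint pieces.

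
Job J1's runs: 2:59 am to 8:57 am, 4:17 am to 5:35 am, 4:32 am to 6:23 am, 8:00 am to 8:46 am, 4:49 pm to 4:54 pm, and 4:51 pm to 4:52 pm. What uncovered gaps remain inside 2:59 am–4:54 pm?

8:57 am–4:49 pm

Covered (merged): 2:59 am–8:57 am, 4:49 pm–4:54 pm.
Complement within 2:59 am–4:54 pm: 8:57 am–4:49 pm.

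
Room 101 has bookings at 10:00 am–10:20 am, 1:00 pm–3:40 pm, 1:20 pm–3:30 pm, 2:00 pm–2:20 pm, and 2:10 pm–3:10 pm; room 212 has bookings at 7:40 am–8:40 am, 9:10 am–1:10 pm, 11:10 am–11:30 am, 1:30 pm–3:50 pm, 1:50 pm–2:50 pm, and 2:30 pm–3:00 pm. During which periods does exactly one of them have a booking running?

7:40 am-8:40 am, 9:10 am-10:00 am, 10:20 am-1:00 pm, 1:10 pm-1:30 pm, 3:40 pm-3:50 pm

First set merges to 10:00 am-10:20 am, 1:00 pm-3:40 pm.
Second set merges to 7:40 am-8:40 am, 9:10 am-1:10 pm, 1:30 pm-3:50 pm.
Only in the first: 1:10 pm-1:30 pm.
Only in the second: 7:40 am-8:40 am, 9:10 am-10:00 am, 10:20 am-1:00 pm, 3:40 pm-3:50 pm.
Together these are the periods covered by exactly one.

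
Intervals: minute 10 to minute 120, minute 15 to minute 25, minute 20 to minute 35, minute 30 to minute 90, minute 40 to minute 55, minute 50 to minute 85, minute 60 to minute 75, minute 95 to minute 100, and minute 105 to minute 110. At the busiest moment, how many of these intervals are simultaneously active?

4

Walk the sorted start/end points keeping a running depth.
The depth first hits 4 at minute 50.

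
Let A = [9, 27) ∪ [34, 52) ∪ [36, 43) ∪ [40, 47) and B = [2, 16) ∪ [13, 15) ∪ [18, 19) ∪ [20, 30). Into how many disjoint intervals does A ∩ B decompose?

3

First set merges to [9, 27), [34, 52).
Second set merges to [2, 16), [18, 19), [20, 30).
A ∩ B = [9, 16), [18, 19), [20, 27).
That is 3 disjoint pieces.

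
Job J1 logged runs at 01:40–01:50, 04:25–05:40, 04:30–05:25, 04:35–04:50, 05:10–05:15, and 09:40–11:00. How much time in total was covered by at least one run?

2 h 45 min

Merged: 01:40–01:50, 04:25–05:40, 09:40–11:00.
Lengths: 10 min + 1 h 15 min + 1 h 20 min = 2 h 45 min.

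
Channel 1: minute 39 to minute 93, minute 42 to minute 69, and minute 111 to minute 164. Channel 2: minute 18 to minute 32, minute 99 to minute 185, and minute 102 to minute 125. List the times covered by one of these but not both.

Merge the first list: minute 39 to minute 93, minute 111 to minute 164.
Merge the second list: minute 18 to minute 32, minute 99 to minute 185.
A but not B: minute 39 to minute 93.
B but not A: minute 18 to minute 32, minute 99 to minute 111, minute 164 to minute 185.
Combining gives A △ B.

minute 18 to minute 32, minute 39 to minute 93, minute 99 to minute 111, minute 164 to minute 185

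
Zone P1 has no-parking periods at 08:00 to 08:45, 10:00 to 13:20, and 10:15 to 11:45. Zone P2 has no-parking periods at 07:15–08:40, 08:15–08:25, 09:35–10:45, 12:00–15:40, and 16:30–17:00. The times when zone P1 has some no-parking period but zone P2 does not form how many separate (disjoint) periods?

Merge the first list: 08:00-08:45, 10:00-13:20.
Merge the second list: 07:15-08:40, 09:35-10:45, 12:00-15:40, 16:30-17:00.
A \ B = 08:40-08:45, 10:45-12:00.
That is 2 disjoint pieces.

2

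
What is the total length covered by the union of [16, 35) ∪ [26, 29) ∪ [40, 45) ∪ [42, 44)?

24

Merged: [16, 35), [40, 45).
Lengths: 19 + 5 = 24.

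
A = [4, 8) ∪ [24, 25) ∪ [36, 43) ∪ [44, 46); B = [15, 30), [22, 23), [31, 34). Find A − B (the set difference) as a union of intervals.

Second set merges to [15, 30), [31, 34).
[4, 8) is untouched.
[24, 25) lies entirely inside B → drops out.
[36, 43) is untouched.
[44, 46) is untouched.

[4, 8) ∪ [36, 43) ∪ [44, 46)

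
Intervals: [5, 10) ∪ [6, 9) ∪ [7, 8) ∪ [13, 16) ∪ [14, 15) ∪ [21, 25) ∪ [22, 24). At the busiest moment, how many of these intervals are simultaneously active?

Sweep endpoints in order; track running count of active intervals.
Peak of 3 reached at 7.

3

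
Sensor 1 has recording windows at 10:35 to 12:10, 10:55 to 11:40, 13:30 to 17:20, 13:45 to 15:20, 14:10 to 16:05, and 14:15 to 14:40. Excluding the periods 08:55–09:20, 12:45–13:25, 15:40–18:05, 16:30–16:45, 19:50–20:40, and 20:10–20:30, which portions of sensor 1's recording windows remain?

10:35–12:10, 13:30–15:40

Merge the first list: 10:35–12:10, 13:30–17:20.
Merge the second list: 08:55–09:20, 12:45–13:25, 15:40–18:05, 19:50–20:40.
10:35–12:10: nothing removed.
13:30–17:20 \ B = 13:30–15:40.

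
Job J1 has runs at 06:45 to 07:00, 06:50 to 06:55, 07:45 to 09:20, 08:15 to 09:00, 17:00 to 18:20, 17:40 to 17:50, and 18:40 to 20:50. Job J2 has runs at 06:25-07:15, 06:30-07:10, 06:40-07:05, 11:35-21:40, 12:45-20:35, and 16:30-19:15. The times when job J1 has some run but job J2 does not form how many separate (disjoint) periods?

Merge the first list: 06:45–07:00, 07:45–09:20, 17:00–18:20, 18:40–20:50.
Merge the second list: 06:25–07:15, 11:35–21:40.
A \ B = 07:45–09:20.
That is 1 disjoint piece.

1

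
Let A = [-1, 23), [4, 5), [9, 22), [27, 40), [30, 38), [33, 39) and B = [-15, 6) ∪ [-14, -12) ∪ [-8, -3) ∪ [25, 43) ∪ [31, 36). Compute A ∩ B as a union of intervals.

[-1, 6) ∪ [27, 40)

First set merges to [-1, 23), [27, 40).
Second set merges to [-15, 6), [25, 43).
[-1, 23) ∩ B → [-1, 6).
[27, 40) ∩ B → [27, 40).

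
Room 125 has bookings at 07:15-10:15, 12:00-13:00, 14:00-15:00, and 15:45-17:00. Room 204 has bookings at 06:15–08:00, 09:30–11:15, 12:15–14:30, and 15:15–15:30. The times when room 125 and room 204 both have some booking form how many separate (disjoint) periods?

4

A ∩ B = 07:15-08:00, 09:30-10:15, 12:15-13:00, 14:00-14:30.
That is 4 disjoint pieces.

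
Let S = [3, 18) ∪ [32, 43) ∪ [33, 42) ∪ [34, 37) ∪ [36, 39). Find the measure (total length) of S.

Merged: [3, 18), [32, 43).
Lengths: 15 + 11 = 26.

26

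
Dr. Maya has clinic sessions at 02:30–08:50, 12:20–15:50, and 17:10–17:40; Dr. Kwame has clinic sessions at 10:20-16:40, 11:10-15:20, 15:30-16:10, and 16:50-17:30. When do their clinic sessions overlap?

Merge the second list: 10:20–16:40, 16:50–17:30.
02:30–08:50 falls entirely outside B.
12:20–15:50 overlaps B on 12:20–15:50.
17:10–17:40 overlaps B on 17:10–17:30.

12:20–15:50, 17:10–17:30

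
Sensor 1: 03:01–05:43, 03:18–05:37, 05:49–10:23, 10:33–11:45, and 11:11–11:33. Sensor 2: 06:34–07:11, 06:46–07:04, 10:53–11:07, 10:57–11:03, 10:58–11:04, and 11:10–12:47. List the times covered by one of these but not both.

03:01–05:43, 05:49–06:34, 07:11–10:23, 10:33–10:53, 11:07–11:10, 11:45–12:47

Merge the first list: 03:01–05:43, 05:49–10:23, 10:33–11:45.
Merge the second list: 06:34–07:11, 10:53–11:07, 11:10–12:47.
Only in the first: 03:01–05:43, 05:49–06:34, 07:11–10:23, 10:33–10:53, 11:07–11:10.
Only in the second: 11:45–12:47.
Together these are the periods covered by exactly one.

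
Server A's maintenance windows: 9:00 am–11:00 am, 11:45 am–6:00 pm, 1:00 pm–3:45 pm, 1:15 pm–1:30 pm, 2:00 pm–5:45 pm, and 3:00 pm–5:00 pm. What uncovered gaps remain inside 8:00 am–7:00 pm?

8:00 am-9:00 am, 11:00 am-11:45 am, 6:00 pm-7:00 pm

After merging, the occupied span is 9:00 am-11:00 am, 11:45 am-6:00 pm.
Gaps within 8:00 am-7:00 pm: 8:00 am-9:00 am, 11:00 am-11:45 am, 6:00 pm-7:00 pm.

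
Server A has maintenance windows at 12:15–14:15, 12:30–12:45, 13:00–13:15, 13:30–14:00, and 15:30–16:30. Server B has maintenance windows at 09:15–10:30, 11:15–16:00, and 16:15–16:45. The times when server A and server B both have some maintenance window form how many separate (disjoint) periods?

Merge the first list: 12:15-14:15, 15:30-16:30.
A ∩ B = 12:15-14:15, 15:30-16:00, 16:15-16:30.
That is 3 disjoint pieces.

3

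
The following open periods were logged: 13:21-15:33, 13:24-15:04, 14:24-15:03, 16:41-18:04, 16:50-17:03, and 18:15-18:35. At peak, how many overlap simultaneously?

Walk the sorted start/end points keeping a running depth.
The depth first hits 3 at 14:24.

3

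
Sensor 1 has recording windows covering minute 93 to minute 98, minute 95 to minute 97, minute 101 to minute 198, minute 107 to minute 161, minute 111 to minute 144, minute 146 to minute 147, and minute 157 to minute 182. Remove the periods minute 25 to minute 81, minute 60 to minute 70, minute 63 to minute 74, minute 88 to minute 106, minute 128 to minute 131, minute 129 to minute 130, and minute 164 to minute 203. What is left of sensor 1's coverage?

First set merges to minute 93 to minute 98, minute 101 to minute 198.
Second set merges to minute 25 to minute 81, minute 88 to minute 106, minute 128 to minute 131, minute 164 to minute 203.
minute 93 to minute 98 lies entirely inside B → drops out.
minute 101 to minute 198 with B removed leaves minute 106 to minute 128, minute 131 to minute 164.

minute 106 to minute 128, minute 131 to minute 164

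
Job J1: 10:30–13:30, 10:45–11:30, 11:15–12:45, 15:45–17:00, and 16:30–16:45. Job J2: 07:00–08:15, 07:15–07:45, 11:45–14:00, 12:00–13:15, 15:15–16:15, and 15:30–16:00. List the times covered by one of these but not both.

A, merged: 10:30–13:30, 15:45–17:00.
B, merged: 07:00–08:15, 11:45–14:00, 15:15–16:15.
Only in the first: 10:30–11:45, 16:15–17:00.
Only in the second: 07:00–08:15, 13:30–14:00, 15:15–15:45.
Together these are the periods covered by exactly one.

07:00–08:15, 10:30–11:45, 13:30–14:00, 15:15–15:45, 16:15–17:00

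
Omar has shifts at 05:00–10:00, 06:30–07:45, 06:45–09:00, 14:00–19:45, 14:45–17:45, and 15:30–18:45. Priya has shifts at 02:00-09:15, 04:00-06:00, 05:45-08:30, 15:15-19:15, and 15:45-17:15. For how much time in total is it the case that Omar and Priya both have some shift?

8 h 15 min

Merge the first list: 05:00–10:00, 14:00–19:45.
Merge the second list: 02:00–09:15, 15:15–19:15.
A ∩ B = 05:00–09:15, 15:15–19:15.
Total: 4 h 15 min + 4 h = 8 h 15 min.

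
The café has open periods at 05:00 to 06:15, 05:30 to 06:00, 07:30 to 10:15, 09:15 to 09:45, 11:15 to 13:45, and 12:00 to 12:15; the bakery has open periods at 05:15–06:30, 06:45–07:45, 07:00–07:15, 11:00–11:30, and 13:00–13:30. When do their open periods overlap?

First set merges to 05:00–06:15, 07:30–10:15, 11:15–13:45.
Second set merges to 05:15–06:30, 06:45–07:45, 11:00–11:30, 13:00–13:30.
05:00–06:15 ∩ B → 05:15–06:15.
07:30–10:15 ∩ B → 07:30–07:45.
11:15–13:45 ∩ B → 11:15–11:30, 13:00–13:30.

05:15–06:15, 07:30–07:45, 11:15–11:30, 13:00–13:30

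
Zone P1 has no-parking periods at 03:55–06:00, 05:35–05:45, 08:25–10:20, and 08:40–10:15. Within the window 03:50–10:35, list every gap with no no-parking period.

After merging, the occupied span is 03:55–06:00, 08:25–10:20.
Gaps within 03:50–10:35: 03:50–03:55, 06:00–08:25, 10:20–10:35.

03:50–03:55, 06:00–08:25, 10:20–10:35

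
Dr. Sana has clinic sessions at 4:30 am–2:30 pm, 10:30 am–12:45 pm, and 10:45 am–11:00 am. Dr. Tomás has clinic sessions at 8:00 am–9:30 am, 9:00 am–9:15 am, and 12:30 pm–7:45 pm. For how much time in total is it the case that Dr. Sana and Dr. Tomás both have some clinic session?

Merge the first list: 4:30 am-2:30 pm.
Merge the second list: 8:00 am-9:30 am, 12:30 pm-7:45 pm.
A ∩ B = 8:00 am-9:30 am, 12:30 pm-2:30 pm.
Total: 1 h 30 min + 2 h = 3 h 30 min.

3 h 30 min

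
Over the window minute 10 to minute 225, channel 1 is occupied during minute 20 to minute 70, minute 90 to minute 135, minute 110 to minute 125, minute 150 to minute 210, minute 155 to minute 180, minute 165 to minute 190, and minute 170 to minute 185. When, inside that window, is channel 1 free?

minute 10 to minute 20, minute 70 to minute 90, minute 135 to minute 150, minute 210 to minute 225

The merged coverage is minute 20 to minute 70, minute 90 to minute 135, minute 150 to minute 210.
Gaps within minute 10 to minute 225: minute 10 to minute 20, minute 70 to minute 90, minute 135 to minute 150, minute 210 to minute 225.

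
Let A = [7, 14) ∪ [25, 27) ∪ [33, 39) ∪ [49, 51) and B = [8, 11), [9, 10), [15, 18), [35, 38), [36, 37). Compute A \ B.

Second set merges to [8, 11), [15, 18), [35, 38).
[7, 14) minus B → [7, 8), [11, 14).
[25, 27): no B overlap → unchanged.
[33, 39) minus B → [33, 35), [38, 39).
[49, 51): no B overlap → unchanged.

[7, 8) ∪ [11, 14) ∪ [25, 27) ∪ [33, 35) ∪ [38, 39) ∪ [49, 51)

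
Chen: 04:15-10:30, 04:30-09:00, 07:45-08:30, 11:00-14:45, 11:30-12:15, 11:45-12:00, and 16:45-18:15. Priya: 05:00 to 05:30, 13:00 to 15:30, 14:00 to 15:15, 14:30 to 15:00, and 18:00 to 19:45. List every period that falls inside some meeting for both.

05:00-05:30, 13:00-14:45, 18:00-18:15

A, merged: 04:15-10:30, 11:00-14:45, 16:45-18:15.
B, merged: 05:00-05:30, 13:00-15:30, 18:00-19:45.
04:15-10:30 ∩ B → 05:00-05:30.
11:00-14:45 ∩ B → 13:00-14:45.
16:45-18:15 ∩ B → 18:00-18:15.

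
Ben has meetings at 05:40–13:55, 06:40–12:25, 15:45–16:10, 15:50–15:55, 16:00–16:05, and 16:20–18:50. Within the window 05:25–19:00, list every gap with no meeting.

05:25-05:40, 13:55-15:45, 16:10-16:20, 18:50-19:00

The merged coverage is 05:40-13:55, 15:45-16:10, 16:20-18:50.
Uncovered inside 05:25-19:00: 05:25-05:40, 13:55-15:45, 16:10-16:20, 18:50-19:00.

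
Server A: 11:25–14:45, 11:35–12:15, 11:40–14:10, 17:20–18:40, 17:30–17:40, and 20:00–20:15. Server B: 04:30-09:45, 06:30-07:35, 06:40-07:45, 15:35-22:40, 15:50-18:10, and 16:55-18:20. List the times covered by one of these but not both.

04:30–09:45, 11:25–14:45, 15:35–17:20, 18:40–20:00, 20:15–22:40

Merge the first list: 11:25–14:45, 17:20–18:40, 20:00–20:15.
Merge the second list: 04:30–09:45, 15:35–22:40.
A but not B: 11:25–14:45.
B but not A: 04:30–09:45, 15:35–17:20, 18:40–20:00, 20:15–22:40.
Combining gives A △ B.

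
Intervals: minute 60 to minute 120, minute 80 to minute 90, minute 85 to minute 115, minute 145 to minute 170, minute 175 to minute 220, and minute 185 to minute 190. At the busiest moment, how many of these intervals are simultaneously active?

3

At minute 85, 3 of the intervals are simultaneously active.
No point has more.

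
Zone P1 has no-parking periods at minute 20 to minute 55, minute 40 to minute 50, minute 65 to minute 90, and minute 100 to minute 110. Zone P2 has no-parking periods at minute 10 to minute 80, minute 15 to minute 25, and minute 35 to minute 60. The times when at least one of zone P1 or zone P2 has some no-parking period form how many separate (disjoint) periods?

2

Merge the first list: minute 20 to minute 55, minute 65 to minute 90, minute 100 to minute 110.
Merge the second list: minute 10 to minute 80.
A ∪ B = minute 10 to minute 90, minute 100 to minute 110.
That is 2 disjoint pieces.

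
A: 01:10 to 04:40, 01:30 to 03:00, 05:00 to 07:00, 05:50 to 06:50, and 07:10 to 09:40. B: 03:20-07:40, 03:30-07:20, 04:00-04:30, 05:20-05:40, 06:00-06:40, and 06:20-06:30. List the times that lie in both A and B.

03:20-04:40, 05:00-07:00, 07:10-07:40

A, merged: 01:10-04:40, 05:00-07:00, 07:10-09:40.
B, merged: 03:20-07:40.
01:10-04:40 meets the second set on 03:20-04:40.
05:00-07:00 meets the second set on 05:00-07:00.
07:10-09:40 meets the second set on 07:10-07:40.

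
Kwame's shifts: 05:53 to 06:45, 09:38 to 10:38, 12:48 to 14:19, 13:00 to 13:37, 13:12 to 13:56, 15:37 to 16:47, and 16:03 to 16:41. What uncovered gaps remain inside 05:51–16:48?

The merged coverage is 05:53–06:45, 09:38–10:38, 12:48–14:19, 15:37–16:47.
Uncovered inside 05:51–16:48: 05:51–05:53, 06:45–09:38, 10:38–12:48, 14:19–15:37, 16:47–16:48.

05:51–05:53, 06:45–09:38, 10:38–12:48, 14:19–15:37, 16:47–16:48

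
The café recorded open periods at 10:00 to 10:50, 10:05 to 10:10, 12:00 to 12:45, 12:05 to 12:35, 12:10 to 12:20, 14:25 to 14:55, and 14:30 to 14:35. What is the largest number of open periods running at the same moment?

At 12:10, 3 of the intervals are simultaneously active.
No point has more.

3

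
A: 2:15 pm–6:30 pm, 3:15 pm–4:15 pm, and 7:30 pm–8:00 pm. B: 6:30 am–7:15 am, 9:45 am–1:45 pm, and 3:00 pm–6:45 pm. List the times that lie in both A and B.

3:00 pm–6:30 pm

A, merged: 2:15 pm–6:30 pm, 7:30 pm–8:00 pm.
2:15 pm–6:30 pm ∩ B → 3:00 pm–6:30 pm.
7:30 pm–8:00 pm meets no B interval.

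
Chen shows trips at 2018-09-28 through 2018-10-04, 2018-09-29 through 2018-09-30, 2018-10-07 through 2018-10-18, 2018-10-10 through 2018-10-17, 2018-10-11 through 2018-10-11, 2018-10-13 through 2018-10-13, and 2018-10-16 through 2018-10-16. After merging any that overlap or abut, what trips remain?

2018-09-29 through 2018-09-30 overlaps/touches 2018-09-28 through 2018-10-04 → extend to 2018-09-28 through 2018-10-04.
2018-10-07 through 2018-10-18 is disjoint → start new block.
2018-10-10 through 2018-10-17 overlaps/touches 2018-10-07 through 2018-10-18 → extend to 2018-10-07 through 2018-10-18.
2018-10-11 through 2018-10-11 overlaps/touches 2018-10-07 through 2018-10-18 → extend to 2018-10-07 through 2018-10-18.
2018-10-13 through 2018-10-13 overlaps/touches 2018-10-07 through 2018-10-18 → extend to 2018-10-07 through 2018-10-18.
2018-10-16 through 2018-10-16 overlaps/touches 2018-10-07 through 2018-10-18 → extend to 2018-10-07 through 2018-10-18.

2018-09-28 through 2018-10-04, 2018-10-07 through 2018-10-18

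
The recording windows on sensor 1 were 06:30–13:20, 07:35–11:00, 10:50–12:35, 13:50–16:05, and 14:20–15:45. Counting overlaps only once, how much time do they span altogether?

9 h 5 min

Merged: 06:30-13:20, 13:50-16:05.
Lengths: 6 h 50 min + 2 h 15 min = 9 h 5 min.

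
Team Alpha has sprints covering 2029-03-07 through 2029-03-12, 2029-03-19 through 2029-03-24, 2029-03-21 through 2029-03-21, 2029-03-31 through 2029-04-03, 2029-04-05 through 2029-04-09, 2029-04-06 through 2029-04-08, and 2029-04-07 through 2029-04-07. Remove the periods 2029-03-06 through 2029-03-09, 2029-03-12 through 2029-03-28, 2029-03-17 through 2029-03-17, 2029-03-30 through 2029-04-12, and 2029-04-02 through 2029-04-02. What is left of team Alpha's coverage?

A, merged: 2029-03-07 through 2029-03-12, 2029-03-19 through 2029-03-24, 2029-03-31 through 2029-04-03, 2029-04-05 through 2029-04-09.
B, merged: 2029-03-06 through 2029-03-09, 2029-03-12 through 2029-03-28, 2029-03-30 through 2029-04-12.
2029-03-07 through 2029-03-12 \ B = 2029-03-10 through 2029-03-11.
2029-03-19 through 2029-03-24: entirely removed.
2029-03-31 through 2029-04-03: entirely removed.
2029-04-05 through 2029-04-09: entirely removed.

2029-03-10 through 2029-03-11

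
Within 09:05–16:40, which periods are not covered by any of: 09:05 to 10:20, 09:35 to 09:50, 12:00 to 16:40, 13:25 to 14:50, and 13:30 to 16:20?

10:20–12:00

The merged coverage is 09:05–10:20, 12:00–16:40.
Complement within 09:05–16:40: 10:20–12:00.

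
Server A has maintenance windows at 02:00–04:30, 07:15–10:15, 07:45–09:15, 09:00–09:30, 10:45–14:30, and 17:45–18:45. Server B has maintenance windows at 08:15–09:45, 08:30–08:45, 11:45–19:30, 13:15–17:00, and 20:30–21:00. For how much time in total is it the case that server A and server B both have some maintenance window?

5 h 15 min

Merge the first list: 02:00–04:30, 07:15–10:15, 10:45–14:30, 17:45–18:45.
Merge the second list: 08:15–09:45, 11:45–19:30, 20:30–21:00.
A ∩ B = 08:15–09:45, 11:45–14:30, 17:45–18:45.
Total: 1 h 30 min + 2 h 45 min + 1 h = 5 h 15 min.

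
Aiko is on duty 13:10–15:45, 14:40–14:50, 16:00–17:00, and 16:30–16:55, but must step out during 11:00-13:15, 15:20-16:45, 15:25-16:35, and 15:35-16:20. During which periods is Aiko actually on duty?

13:15-15:20, 16:45-17:00

A, merged: 13:10-15:45, 16:00-17:00.
B, merged: 11:00-13:15, 15:20-16:45.
13:10-15:45 \ B = 13:15-15:20.
16:00-17:00 \ B = 16:45-17:00.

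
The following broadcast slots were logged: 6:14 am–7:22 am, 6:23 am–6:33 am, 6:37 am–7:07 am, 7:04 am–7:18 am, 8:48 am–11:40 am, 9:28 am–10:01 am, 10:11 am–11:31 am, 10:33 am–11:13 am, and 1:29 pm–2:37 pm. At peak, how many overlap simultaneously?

At 7:04 am, 3 of the intervals are simultaneously active.
No point has more.

3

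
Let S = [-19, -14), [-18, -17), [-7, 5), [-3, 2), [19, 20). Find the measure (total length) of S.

18

Merged: [-19, -14), [-7, 5), [19, 20).
Lengths: 5 + 12 + 1 = 18.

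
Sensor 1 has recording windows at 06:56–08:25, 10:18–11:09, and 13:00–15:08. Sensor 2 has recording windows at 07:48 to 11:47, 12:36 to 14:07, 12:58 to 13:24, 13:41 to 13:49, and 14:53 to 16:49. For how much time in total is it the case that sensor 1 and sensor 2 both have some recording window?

B, merged: 07:48–11:47, 12:36–14:07, 14:53–16:49.
A ∩ B = 07:48–08:25, 10:18–11:09, 13:00–14:07, 14:53–15:08.
Total: 37 min + 51 min + 1 h 7 min + 15 min = 2 h 50 min.

2 h 50 min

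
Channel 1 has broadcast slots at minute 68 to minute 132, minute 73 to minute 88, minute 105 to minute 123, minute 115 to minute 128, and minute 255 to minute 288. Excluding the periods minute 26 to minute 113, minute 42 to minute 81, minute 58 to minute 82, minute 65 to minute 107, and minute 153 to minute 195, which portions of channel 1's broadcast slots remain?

Merge the first list: minute 68 to minute 132, minute 255 to minute 288.
Merge the second list: minute 26 to minute 113, minute 153 to minute 195.
minute 68 to minute 132 minus B → minute 113 to minute 132.
minute 255 to minute 288: no B overlap → unchanged.

minute 113 to minute 132, minute 255 to minute 288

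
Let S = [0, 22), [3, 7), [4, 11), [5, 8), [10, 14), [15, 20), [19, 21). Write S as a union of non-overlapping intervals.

[0, 22)

[3, 7) overlaps/touches [0, 22) → extend to [0, 22).
[4, 11) overlaps/touches [0, 22) → extend to [0, 22).
[5, 8) overlaps/touches [0, 22) → extend to [0, 22).
[10, 14) overlaps/touches [0, 22) → extend to [0, 22).
[15, 20) overlaps/touches [0, 22) → extend to [0, 22).
[19, 21) overlaps/touches [0, 22) → extend to [0, 22).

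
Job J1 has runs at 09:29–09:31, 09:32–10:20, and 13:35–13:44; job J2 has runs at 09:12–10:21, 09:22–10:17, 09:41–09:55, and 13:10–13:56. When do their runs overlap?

B, merged: 09:12-10:21, 13:10-13:56.
09:29-09:31 ∩ B → 09:29-09:31.
09:32-10:20 ∩ B → 09:32-10:20.
13:35-13:44 ∩ B → 13:35-13:44.

09:29-09:31, 09:32-10:20, 13:35-13:44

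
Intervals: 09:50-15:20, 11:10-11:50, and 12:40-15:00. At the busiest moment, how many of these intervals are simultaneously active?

2

Sweep endpoints in order; track running count of active intervals.
Peak of 2 reached at 11:10.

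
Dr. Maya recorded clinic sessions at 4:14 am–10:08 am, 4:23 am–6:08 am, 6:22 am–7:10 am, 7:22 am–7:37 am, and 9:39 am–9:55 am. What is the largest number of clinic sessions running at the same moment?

2

Walk the sorted start/end points keeping a running depth.
The depth first hits 2 at 4:23 am.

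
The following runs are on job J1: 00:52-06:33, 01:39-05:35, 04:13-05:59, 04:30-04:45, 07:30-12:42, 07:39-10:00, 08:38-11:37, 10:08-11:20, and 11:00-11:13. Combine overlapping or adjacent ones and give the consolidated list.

01:39–05:35 overlaps/touches 00:52–06:33 → extend to 00:52–06:33.
04:13–05:59 overlaps/touches 00:52–06:33 → extend to 00:52–06:33.
04:30–04:45 overlaps/touches 00:52–06:33 → extend to 00:52–06:33.
07:30–12:42 is disjoint → start new block.
07:39–10:00 overlaps/touches 07:30–12:42 → extend to 07:30–12:42.
08:38–11:37 overlaps/touches 07:30–12:42 → extend to 07:30–12:42.
10:08–11:20 overlaps/touches 07:30–12:42 → extend to 07:30–12:42.
11:00–11:13 overlaps/touches 07:30–12:42 → extend to 07:30–12:42.

00:52–06:33, 07:30–12:42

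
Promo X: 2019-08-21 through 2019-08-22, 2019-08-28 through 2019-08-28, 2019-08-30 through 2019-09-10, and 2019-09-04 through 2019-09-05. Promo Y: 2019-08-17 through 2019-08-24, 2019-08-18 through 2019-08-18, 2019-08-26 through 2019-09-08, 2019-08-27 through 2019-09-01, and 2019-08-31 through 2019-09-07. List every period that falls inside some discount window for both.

2019-08-21 through 2019-08-22, 2019-08-28 through 2019-08-28, 2019-08-30 through 2019-09-08

Merge the first list: 2019-08-21 through 2019-08-22, 2019-08-28 through 2019-08-28, 2019-08-30 through 2019-09-10.
Merge the second list: 2019-08-17 through 2019-08-24, 2019-08-26 through 2019-09-08.
2019-08-21 through 2019-08-22 meets the second set on 2019-08-21 through 2019-08-22.
2019-08-28 through 2019-08-28 meets the second set on 2019-08-28 through 2019-08-28.
2019-08-30 through 2019-09-10 meets the second set on 2019-08-30 through 2019-09-08.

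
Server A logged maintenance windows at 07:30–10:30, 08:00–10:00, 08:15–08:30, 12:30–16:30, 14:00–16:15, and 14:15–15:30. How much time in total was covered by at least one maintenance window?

7 h

Merged: 07:30–10:30, 12:30–16:30.
Lengths: 3 h + 4 h = 7 h.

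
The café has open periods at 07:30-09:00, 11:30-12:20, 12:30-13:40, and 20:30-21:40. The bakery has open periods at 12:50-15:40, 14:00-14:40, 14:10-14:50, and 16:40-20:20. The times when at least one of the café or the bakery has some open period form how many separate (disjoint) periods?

5

B, merged: 12:50–15:40, 16:40–20:20.
A ∪ B = 07:30–09:00, 11:30–12:20, 12:30–15:40, 16:40–20:20, 20:30–21:40.
That is 5 disjoint pieces.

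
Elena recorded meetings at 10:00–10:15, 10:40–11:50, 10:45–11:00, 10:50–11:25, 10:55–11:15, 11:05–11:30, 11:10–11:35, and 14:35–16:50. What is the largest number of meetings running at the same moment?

Sweep endpoints in order; track running count of active intervals.
Peak of 5 reached at 11:10.

5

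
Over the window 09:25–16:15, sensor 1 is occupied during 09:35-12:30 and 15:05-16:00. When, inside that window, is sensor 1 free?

09:25–09:35, 12:30–15:05, 16:00–16:15

The merged coverage is 09:35–12:30, 15:05–16:00.
Complement within 09:25–16:15: 09:25–09:35, 12:30–15:05, 16:00–16:15.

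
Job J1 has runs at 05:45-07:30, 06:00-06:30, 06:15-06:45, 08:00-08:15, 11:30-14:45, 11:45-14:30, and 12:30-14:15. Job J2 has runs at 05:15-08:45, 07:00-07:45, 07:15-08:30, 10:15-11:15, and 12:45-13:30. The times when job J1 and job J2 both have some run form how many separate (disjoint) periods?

A, merged: 05:45–07:30, 08:00–08:15, 11:30–14:45.
B, merged: 05:15–08:45, 10:15–11:15, 12:45–13:30.
A ∩ B = 05:45–07:30, 08:00–08:15, 12:45–13:30.
That is 3 disjoint pieces.

3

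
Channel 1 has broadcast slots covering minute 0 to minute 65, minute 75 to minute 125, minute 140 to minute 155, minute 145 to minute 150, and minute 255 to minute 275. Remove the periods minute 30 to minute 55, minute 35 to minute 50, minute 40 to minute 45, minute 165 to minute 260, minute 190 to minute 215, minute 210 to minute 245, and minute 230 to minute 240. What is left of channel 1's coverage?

minute 0 to minute 30, minute 55 to minute 65, minute 75 to minute 125, minute 140 to minute 155, minute 260 to minute 275

First set merges to minute 0 to minute 65, minute 75 to minute 125, minute 140 to minute 155, minute 255 to minute 275.
Second set merges to minute 30 to minute 55, minute 165 to minute 260.
minute 0 to minute 65 with B removed leaves minute 0 to minute 30, minute 55 to minute 65.
minute 75 to minute 125 is untouched.
minute 140 to minute 155 is untouched.
minute 255 to minute 275 with B removed leaves minute 260 to minute 275.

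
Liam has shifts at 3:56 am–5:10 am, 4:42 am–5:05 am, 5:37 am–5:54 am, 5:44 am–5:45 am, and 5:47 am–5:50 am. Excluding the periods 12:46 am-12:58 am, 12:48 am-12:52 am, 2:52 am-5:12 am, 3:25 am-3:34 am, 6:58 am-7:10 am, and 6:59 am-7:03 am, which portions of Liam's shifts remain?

5:37 am–5:54 am

A, merged: 3:56 am–5:10 am, 5:37 am–5:54 am.
B, merged: 12:46 am–12:58 am, 2:52 am–5:12 am, 6:58 am–7:10 am.
3:56 am–5:10 am: entirely removed.
5:37 am–5:54 am: nothing removed.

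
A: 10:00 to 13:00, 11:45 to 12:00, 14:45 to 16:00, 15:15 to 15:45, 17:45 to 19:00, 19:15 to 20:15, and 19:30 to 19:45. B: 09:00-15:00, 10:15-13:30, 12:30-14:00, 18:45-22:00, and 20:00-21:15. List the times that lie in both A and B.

10:00–13:00, 14:45–15:00, 18:45–19:00, 19:15–20:15

First set merges to 10:00–13:00, 14:45–16:00, 17:45–19:00, 19:15–20:15.
Second set merges to 09:00–15:00, 18:45–22:00.
10:00–13:00 overlaps B on 10:00–13:00.
14:45–16:00 overlaps B on 14:45–15:00.
17:45–19:00 overlaps B on 18:45–19:00.
19:15–20:15 overlaps B on 19:15–20:15.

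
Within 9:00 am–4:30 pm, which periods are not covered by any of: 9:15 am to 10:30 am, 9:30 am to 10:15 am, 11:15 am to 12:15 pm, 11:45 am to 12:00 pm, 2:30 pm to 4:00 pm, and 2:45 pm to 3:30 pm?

9:00 am–9:15 am, 10:30 am–11:15 am, 12:15 pm–2:30 pm, 4:00 pm–4:30 pm

The merged coverage is 9:15 am–10:30 am, 11:15 am–12:15 pm, 2:30 pm–4:00 pm.
Complement within 9:00 am–4:30 pm: 9:00 am–9:15 am, 10:30 am–11:15 am, 12:15 pm–2:30 pm, 4:00 pm–4:30 pm.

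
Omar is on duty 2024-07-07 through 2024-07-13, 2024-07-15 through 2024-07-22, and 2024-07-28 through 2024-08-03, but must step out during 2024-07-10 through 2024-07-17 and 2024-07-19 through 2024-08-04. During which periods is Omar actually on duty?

2024-07-07 through 2024-07-09, 2024-07-18 through 2024-07-18

2024-07-07 through 2024-07-13 minus B → 2024-07-07 through 2024-07-09.
2024-07-15 through 2024-07-22 minus B → 2024-07-18 through 2024-07-18.
2024-07-28 through 2024-08-03: fully covered by B → removed.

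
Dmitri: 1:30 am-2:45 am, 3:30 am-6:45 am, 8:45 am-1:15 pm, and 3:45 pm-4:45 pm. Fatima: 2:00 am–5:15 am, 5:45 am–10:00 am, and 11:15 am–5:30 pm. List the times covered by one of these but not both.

1:30 am–2:00 am, 2:45 am–3:30 am, 5:15 am–5:45 am, 6:45 am–8:45 am, 10:00 am–11:15 am, 1:15 pm–3:45 pm, 4:45 pm–5:30 pm

A but not B: 1:30 am–2:00 am, 5:15 am–5:45 am, 10:00 am–11:15 am.
B but not A: 2:45 am–3:30 am, 6:45 am–8:45 am, 1:15 pm–3:45 pm, 4:45 pm–5:30 pm.
Combining gives A △ B.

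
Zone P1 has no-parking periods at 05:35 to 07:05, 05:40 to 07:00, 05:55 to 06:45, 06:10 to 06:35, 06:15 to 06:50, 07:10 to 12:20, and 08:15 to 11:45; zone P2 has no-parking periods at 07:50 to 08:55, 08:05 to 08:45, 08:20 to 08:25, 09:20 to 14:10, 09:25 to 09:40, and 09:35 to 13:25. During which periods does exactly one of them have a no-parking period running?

05:35–07:05, 07:10–07:50, 08:55–09:20, 12:20–14:10

First set merges to 05:35–07:05, 07:10–12:20.
Second set merges to 07:50–08:55, 09:20–14:10.
Only in the first: 05:35–07:05, 07:10–07:50, 08:55–09:20.
Only in the second: 12:20–14:10.
Together these are the periods covered by exactly one.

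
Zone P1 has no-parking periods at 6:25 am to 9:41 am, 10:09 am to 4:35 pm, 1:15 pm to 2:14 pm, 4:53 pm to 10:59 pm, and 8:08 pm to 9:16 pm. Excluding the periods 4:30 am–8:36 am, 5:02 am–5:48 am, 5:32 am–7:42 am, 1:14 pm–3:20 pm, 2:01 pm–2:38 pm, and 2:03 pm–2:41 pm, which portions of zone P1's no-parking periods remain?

A, merged: 6:25 am-9:41 am, 10:09 am-4:35 pm, 4:53 pm-10:59 pm.
B, merged: 4:30 am-8:36 am, 1:14 pm-3:20 pm.
6:25 am-9:41 am with B removed leaves 8:36 am-9:41 am.
10:09 am-4:35 pm with B removed leaves 10:09 am-1:14 pm, 3:20 pm-4:35 pm.
4:53 pm-10:59 pm is untouched.

8:36 am-9:41 am, 10:09 am-1:14 pm, 3:20 pm-4:35 pm, 4:53 pm-10:59 pm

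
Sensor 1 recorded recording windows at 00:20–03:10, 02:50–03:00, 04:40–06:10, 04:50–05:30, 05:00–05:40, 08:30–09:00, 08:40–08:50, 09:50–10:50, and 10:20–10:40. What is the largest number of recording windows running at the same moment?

3

Walk the sorted start/end points keeping a running depth.
The depth first hits 3 at 05:00.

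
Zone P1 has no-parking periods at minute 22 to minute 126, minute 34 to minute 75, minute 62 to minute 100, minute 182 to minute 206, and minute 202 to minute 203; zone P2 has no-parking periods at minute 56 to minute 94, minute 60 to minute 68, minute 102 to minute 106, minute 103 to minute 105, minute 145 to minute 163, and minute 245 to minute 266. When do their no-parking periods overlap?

A, merged: minute 22 to minute 126, minute 182 to minute 206.
B, merged: minute 56 to minute 94, minute 102 to minute 106, minute 145 to minute 163, minute 245 to minute 266.
minute 22 to minute 126 overlaps B on minute 56 to minute 94, minute 102 to minute 106.
minute 182 to minute 206 falls entirely outside B.

minute 56 to minute 94, minute 102 to minute 106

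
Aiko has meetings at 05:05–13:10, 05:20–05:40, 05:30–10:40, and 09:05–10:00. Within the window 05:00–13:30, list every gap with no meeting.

After merging, the occupied span is 05:05–13:10.
Complement within 05:00–13:30: 05:00–05:05, 13:10–13:30.

05:00–05:05, 13:10–13:30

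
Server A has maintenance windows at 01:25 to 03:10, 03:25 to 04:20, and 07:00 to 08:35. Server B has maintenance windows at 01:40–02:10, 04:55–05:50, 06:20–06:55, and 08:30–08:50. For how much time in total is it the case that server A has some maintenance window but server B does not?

3 h 40 min

A \ B = 01:25–01:40, 02:10–03:10, 03:25–04:20, 07:00–08:30.
Total: 15 min + 1 h + 55 min + 1 h 30 min = 3 h 40 min.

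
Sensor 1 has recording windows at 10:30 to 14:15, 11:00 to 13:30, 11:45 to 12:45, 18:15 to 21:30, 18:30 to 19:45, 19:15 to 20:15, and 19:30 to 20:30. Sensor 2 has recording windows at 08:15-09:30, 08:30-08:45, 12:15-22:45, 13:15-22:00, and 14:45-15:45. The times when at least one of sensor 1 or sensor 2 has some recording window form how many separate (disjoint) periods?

Merge the first list: 10:30-14:15, 18:15-21:30.
Merge the second list: 08:15-09:30, 12:15-22:45.
A ∪ B = 08:15-09:30, 10:30-22:45.
That is 2 disjoint pieces.

2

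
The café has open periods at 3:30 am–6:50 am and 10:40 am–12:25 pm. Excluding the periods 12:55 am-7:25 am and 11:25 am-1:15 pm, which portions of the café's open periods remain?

3:30 am–6:50 am: fully covered by B → removed.
10:40 am–12:25 pm minus B → 10:40 am–11:25 am.

10:40 am–11:25 am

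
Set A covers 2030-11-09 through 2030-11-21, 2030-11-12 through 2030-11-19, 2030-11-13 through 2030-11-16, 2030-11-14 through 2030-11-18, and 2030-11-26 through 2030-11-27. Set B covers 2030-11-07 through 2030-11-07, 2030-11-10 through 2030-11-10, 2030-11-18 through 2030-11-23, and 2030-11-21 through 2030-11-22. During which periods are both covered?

Merge the first list: 2030-11-09 through 2030-11-21, 2030-11-26 through 2030-11-27.
Merge the second list: 2030-11-07 through 2030-11-07, 2030-11-10 through 2030-11-10, 2030-11-18 through 2030-11-23.
2030-11-09 through 2030-11-21 overlaps B on 2030-11-10 through 2030-11-10, 2030-11-18 through 2030-11-21.
2030-11-26 through 2030-11-27 falls entirely outside B.

2030-11-10 through 2030-11-10, 2030-11-18 through 2030-11-21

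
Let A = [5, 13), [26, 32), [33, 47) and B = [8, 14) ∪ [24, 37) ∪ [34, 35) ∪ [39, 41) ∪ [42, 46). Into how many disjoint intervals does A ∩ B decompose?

Merge the second list: [8, 14), [24, 37), [39, 41), [42, 46).
A ∩ B = [8, 13), [26, 32), [33, 37), [39, 41), [42, 46).
That is 5 disjoint pieces.

5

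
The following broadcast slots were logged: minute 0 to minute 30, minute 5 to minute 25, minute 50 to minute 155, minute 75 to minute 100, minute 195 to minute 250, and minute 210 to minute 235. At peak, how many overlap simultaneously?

At minute 5, 2 of the intervals are simultaneously active.
No point has more.

2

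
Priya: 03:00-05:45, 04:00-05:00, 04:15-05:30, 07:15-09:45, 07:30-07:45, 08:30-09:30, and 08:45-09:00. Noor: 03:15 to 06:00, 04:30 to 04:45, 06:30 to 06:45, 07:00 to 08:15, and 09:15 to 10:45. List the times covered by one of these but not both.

A, merged: 03:00–05:45, 07:15–09:45.
B, merged: 03:15–06:00, 06:30–06:45, 07:00–08:15, 09:15–10:45.
A \ B = 03:00–03:15, 08:15–09:15.
B \ A = 05:45–06:00, 06:30–06:45, 07:00–07:15, 09:45–10:45.
Union of the two gives the symmetric difference.

03:00–03:15, 05:45–06:00, 06:30–06:45, 07:00–07:15, 08:15–09:15, 09:45–10:45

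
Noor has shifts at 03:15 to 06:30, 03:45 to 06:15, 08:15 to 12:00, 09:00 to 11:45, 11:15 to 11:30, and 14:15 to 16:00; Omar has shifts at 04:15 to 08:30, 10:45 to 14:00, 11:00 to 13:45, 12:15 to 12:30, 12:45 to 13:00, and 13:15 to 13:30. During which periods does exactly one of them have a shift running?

Merge the first list: 03:15-06:30, 08:15-12:00, 14:15-16:00.
Merge the second list: 04:15-08:30, 10:45-14:00.
Only in the first: 03:15-04:15, 08:30-10:45, 14:15-16:00.
Only in the second: 06:30-08:15, 12:00-14:00.
Together these are the periods covered by exactly one.

03:15-04:15, 06:30-08:15, 08:30-10:45, 12:00-14:00, 14:15-16:00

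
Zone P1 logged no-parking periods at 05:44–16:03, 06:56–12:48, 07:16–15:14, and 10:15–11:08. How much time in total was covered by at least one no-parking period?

Merged: 05:44–16:03.
Length: 10 h 19 min.

10 h 19 min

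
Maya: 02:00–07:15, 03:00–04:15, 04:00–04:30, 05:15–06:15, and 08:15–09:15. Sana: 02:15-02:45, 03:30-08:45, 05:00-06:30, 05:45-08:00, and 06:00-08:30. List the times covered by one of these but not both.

Merge the first list: 02:00–07:15, 08:15–09:15.
Merge the second list: 02:15–02:45, 03:30–08:45.
A but not B: 02:00–02:15, 02:45–03:30, 08:45–09:15.
B but not A: 07:15–08:15.
Combining gives A △ B.

02:00–02:15, 02:45–03:30, 07:15–08:15, 08:45–09:15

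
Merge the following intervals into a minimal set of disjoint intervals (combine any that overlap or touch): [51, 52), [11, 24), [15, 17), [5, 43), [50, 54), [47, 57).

Sort by start: [5, 43), [11, 24), [15, 17), [47, 57), [50, 54), [51, 52).
[11, 24) overlaps/touches [5, 43) → extend to [5, 43).
[15, 17) overlaps/touches [5, 43) → extend to [5, 43).
[47, 57) is disjoint → start new block.
[50, 54) overlaps/touches [47, 57) → extend to [47, 57).
[51, 52) overlaps/touches [47, 57) → extend to [47, 57).

[5, 43) ∪ [47, 57)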